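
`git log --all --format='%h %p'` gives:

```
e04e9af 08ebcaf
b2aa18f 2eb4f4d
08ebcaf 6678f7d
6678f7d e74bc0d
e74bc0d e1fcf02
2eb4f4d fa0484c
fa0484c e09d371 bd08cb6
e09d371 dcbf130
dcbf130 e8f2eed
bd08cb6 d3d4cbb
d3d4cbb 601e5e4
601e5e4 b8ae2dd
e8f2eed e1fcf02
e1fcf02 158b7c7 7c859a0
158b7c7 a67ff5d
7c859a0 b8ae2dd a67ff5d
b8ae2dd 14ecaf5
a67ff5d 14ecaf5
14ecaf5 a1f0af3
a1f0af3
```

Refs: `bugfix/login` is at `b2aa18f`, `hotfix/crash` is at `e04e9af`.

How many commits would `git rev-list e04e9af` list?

11

Walking parent pointers from e04e9af: reachable set = {08ebcaf, 14ecaf5, 158b7c7, 6678f7d, 7c859a0, a1f0af3, a67ff5d, b8ae2dd, e04e9af, e1fcf02, e74bc0d}.
That is 11 commits.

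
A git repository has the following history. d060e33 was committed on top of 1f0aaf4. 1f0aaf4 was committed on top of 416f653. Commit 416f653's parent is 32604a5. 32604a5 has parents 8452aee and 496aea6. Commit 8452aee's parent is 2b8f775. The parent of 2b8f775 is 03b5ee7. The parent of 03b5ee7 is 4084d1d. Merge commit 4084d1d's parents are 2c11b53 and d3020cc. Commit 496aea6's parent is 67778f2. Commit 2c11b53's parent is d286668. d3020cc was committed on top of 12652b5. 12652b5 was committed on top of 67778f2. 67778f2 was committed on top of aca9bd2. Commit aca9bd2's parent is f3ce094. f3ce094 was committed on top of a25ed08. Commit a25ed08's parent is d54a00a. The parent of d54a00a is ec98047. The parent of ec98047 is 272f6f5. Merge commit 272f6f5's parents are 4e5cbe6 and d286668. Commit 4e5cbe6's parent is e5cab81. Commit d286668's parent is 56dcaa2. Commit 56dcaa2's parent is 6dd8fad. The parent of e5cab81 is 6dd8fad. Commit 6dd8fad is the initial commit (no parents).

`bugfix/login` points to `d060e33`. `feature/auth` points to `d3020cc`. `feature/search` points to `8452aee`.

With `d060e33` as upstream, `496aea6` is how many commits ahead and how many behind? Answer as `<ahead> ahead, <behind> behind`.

0 ahead, 11 behind

Reachable from 496aea6: {272f6f5, 496aea6, 4e5cbe6, 56dcaa2, 67778f2, 6dd8fad, a25ed08, aca9bd2, d286668, d54a00a, e5cab81, ec98047, f3ce094}.
Reachable from d060e33: {03b5ee7, 12652b5, 1f0aaf4, 272f6f5, 2b8f775, 2c11b53, 32604a5, 4084d1d, 416f653, 496aea6, 4e5cbe6, 56dcaa2, 67778f2, 6dd8fad, 8452aee, a25ed08, aca9bd2, d060e33, d286668, d3020cc, d54a00a, e5cab81, ec98047, f3ce094}.
Only in 496aea6's history (ahead): {} — 0.
Only in d060e33's history (behind): {03b5ee7, 12652b5, 1f0aaf4, 2b8f775, 2c11b53, 32604a5, 4084d1d, 416f653, 8452aee, d060e33, d3020cc} — 11.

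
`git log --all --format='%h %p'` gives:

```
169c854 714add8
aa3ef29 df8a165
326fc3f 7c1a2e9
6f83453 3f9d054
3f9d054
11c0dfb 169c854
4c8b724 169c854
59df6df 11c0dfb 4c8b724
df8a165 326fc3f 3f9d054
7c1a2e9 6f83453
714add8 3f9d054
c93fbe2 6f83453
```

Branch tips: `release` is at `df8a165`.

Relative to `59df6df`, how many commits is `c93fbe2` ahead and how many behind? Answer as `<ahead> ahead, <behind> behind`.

Reachable from c93fbe2: {3f9d054, 6f83453, c93fbe2}.
Reachable from 59df6df: {11c0dfb, 169c854, 3f9d054, 4c8b724, 59df6df, 714add8}.
Only in c93fbe2's history (ahead): {6f83453, c93fbe2} — 2.
Only in 59df6df's history (behind): {11c0dfb, 169c854, 4c8b724, 59df6df, 714add8} — 5.

2 ahead, 5 behind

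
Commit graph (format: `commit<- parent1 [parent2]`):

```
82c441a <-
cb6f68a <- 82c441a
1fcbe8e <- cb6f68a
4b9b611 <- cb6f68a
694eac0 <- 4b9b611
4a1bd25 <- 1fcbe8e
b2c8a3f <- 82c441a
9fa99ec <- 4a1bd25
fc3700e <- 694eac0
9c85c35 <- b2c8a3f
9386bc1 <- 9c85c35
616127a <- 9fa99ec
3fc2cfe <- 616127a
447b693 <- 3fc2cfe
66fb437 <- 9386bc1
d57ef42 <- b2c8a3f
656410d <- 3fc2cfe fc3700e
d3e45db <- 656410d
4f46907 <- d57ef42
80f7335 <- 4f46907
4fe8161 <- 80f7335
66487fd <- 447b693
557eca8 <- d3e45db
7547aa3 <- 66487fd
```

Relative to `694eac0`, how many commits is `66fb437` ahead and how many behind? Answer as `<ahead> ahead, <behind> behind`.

Reachable from 66fb437: {66fb437, 82c441a, 9386bc1, 9c85c35, b2c8a3f}.
Reachable from 694eac0: {4b9b611, 694eac0, 82c441a, cb6f68a}.
Only in 66fb437's history (ahead): {66fb437, 9386bc1, 9c85c35, b2c8a3f} — 4.
Only in 694eac0's history (behind): {4b9b611, 694eac0, cb6f68a} — 3.

4 ahead, 3 behind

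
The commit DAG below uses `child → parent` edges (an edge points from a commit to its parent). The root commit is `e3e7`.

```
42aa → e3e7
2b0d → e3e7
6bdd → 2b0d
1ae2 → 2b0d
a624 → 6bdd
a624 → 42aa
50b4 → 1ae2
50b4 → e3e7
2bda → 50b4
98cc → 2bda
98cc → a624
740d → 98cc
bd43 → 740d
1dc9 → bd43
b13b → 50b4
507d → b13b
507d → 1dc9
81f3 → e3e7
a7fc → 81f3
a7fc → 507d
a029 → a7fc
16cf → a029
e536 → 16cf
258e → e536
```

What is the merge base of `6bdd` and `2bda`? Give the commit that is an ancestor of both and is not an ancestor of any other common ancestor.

Ancestors of 6bdd: {2b0d, 6bdd, e3e7}.
Ancestors of 2bda: {1ae2, 2b0d, 2bda, 50b4, e3e7}.
Common ancestors: {2b0d, e3e7}.
Among these, 2b0d is not an ancestor of any other common ancestor — it is the merge base.

2b0d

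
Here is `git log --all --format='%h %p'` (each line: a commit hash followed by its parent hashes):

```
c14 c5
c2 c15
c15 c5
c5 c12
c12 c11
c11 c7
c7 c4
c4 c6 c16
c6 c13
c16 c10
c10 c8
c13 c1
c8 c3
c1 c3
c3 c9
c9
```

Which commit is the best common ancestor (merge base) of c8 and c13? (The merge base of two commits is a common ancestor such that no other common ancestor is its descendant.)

c3

Ancestors of c8: {c3, c8, c9}.
Ancestors of c13: {c1, c13, c3, c9}.
Common ancestors: {c3, c9}.
Among these, c3 is not an ancestor of any other common ancestor — it is the merge base.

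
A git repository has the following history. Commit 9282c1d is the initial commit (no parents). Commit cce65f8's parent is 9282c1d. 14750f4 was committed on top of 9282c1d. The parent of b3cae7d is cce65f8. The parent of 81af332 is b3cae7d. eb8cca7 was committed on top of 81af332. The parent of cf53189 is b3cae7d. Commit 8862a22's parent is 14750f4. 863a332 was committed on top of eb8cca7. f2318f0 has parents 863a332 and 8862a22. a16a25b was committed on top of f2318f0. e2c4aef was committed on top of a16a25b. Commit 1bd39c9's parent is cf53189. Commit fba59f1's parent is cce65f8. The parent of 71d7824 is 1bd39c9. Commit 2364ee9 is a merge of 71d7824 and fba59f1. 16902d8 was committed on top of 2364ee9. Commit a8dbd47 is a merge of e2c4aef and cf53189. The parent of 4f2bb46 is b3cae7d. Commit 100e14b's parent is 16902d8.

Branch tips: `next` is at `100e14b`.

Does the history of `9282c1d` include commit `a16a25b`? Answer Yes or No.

No

Ancestors of 9282c1d: {9282c1d}.
a16a25b is not in that set, so it is not an ancestor of 9282c1d.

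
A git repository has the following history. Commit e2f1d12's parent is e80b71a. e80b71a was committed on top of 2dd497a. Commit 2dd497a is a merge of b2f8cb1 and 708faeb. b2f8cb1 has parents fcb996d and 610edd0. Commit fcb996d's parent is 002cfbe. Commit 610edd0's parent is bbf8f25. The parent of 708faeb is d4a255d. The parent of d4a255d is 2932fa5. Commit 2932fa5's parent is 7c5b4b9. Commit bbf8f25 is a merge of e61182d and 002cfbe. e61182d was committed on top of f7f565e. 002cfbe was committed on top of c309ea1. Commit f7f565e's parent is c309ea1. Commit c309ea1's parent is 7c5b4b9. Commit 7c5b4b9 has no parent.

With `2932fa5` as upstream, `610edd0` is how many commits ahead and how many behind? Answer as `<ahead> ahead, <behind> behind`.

6 ahead, 1 behind

Reachable from 610edd0: {002cfbe, 610edd0, 7c5b4b9, bbf8f25, c309ea1, e61182d, f7f565e}.
Reachable from 2932fa5: {2932fa5, 7c5b4b9}.
Only in 610edd0's history (ahead): {002cfbe, 610edd0, bbf8f25, c309ea1, e61182d, f7f565e} — 6.
Only in 2932fa5's history (behind): {2932fa5} — 1.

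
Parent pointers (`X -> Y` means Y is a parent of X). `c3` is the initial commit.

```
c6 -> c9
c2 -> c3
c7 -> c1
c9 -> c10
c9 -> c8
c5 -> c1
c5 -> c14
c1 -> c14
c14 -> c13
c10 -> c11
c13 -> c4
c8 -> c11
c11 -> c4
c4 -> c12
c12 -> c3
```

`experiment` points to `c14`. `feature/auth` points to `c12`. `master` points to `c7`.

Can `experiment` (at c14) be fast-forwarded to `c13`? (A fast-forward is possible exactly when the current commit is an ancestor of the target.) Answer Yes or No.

No

A fast-forward from c14 to c13 is possible iff c14 is an ancestor of c13.
Ancestors of c13: {c12, c13, c3, c4}.
c14 is not among them, so fast-forward is not possible.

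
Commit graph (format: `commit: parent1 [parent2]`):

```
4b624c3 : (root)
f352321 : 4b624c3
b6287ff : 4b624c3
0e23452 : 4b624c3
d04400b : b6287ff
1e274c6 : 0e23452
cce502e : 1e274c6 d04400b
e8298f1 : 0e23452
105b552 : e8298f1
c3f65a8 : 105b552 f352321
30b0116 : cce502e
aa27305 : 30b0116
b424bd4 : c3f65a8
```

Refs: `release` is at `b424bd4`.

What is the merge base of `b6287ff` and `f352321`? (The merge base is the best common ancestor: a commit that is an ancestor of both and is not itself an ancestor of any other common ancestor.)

4b624c3

Ancestors of b6287ff: {4b624c3, b6287ff}.
Ancestors of f352321: {4b624c3, f352321}.
Common ancestors: {4b624c3}.
The only common ancestor is 4b624c3, so it is the merge base.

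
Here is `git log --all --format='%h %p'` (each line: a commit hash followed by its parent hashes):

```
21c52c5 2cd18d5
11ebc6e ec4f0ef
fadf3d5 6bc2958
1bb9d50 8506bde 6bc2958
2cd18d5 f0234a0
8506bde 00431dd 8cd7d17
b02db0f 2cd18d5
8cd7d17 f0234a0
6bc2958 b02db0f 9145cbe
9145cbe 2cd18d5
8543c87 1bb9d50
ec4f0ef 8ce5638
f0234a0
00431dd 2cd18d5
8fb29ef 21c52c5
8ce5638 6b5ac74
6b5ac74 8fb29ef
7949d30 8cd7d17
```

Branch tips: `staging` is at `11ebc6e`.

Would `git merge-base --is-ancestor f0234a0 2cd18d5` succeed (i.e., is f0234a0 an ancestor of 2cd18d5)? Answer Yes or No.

Ancestors of 2cd18d5 (commits reachable by following parents): {2cd18d5, f0234a0}.
f0234a0 is in that set, so it is an ancestor of 2cd18d5.

Yes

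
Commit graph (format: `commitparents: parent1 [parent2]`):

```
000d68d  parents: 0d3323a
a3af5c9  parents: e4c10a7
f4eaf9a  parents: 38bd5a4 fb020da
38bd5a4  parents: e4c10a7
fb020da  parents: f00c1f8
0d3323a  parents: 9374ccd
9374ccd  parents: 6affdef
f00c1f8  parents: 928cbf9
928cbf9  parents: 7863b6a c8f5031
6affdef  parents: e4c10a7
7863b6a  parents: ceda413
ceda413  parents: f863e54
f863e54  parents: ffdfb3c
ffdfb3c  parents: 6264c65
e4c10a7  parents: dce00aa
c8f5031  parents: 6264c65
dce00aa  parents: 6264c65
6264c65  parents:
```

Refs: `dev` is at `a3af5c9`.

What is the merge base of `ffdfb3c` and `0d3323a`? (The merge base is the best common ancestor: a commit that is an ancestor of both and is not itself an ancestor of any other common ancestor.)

6264c65

Ancestors of ffdfb3c: {6264c65, ffdfb3c}.
Ancestors of 0d3323a: {0d3323a, 6264c65, 6affdef, 9374ccd, dce00aa, e4c10a7}.
Common ancestors: {6264c65}.
The only common ancestor is 6264c65, so it is the merge base.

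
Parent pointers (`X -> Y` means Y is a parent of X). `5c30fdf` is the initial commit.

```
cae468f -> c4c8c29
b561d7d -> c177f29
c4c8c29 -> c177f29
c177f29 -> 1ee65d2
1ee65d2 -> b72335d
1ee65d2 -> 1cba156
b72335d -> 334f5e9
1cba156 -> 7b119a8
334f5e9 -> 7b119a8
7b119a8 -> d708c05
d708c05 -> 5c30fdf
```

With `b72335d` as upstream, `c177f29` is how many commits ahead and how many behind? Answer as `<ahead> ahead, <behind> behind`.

Reachable from c177f29: {1cba156, 1ee65d2, 334f5e9, 5c30fdf, 7b119a8, b72335d, c177f29, d708c05}.
Reachable from b72335d: {334f5e9, 5c30fdf, 7b119a8, b72335d, d708c05}.
Only in c177f29's history (ahead): {1cba156, 1ee65d2, c177f29} — 3.
Only in b72335d's history (behind): {} — 0.

3 ahead, 0 behind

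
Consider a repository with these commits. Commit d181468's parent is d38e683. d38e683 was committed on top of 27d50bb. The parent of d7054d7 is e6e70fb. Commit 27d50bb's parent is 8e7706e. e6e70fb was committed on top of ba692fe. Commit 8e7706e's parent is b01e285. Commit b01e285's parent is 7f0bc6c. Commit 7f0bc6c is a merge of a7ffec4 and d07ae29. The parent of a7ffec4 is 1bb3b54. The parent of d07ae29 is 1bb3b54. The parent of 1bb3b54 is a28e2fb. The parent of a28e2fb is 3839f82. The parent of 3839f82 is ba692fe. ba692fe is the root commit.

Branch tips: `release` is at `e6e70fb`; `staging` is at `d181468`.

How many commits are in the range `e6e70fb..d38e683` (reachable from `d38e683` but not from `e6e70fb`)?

10

Reachable from d38e683: {1bb3b54, 27d50bb, 3839f82, 7f0bc6c, 8e7706e, a28e2fb, a7ffec4, b01e285, ba692fe, d07ae29, d38e683}.
Reachable from e6e70fb: {ba692fe, e6e70fb}.
In d38e683's history but not e6e70fb's: {1bb3b54, 27d50bb, 3839f82, 7f0bc6c, 8e7706e, a28e2fb, a7ffec4, b01e285, d07ae29, d38e683} — 10 commits.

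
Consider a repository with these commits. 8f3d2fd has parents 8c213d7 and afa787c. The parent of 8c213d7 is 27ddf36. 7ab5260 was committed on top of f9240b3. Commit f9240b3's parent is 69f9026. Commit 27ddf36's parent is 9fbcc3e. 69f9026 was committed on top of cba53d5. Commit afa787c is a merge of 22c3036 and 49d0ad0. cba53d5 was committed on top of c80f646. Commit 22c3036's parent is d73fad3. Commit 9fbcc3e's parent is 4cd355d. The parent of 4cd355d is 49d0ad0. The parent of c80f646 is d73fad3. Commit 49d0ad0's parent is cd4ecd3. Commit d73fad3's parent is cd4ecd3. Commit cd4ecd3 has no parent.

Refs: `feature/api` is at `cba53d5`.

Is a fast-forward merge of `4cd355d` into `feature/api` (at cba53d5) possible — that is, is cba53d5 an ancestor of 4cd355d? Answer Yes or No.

A fast-forward from cba53d5 to 4cd355d is possible iff cba53d5 is an ancestor of 4cd355d.
Ancestors of 4cd355d: {49d0ad0, 4cd355d, cd4ecd3}.
cba53d5 is not among them, so fast-forward is not possible.

No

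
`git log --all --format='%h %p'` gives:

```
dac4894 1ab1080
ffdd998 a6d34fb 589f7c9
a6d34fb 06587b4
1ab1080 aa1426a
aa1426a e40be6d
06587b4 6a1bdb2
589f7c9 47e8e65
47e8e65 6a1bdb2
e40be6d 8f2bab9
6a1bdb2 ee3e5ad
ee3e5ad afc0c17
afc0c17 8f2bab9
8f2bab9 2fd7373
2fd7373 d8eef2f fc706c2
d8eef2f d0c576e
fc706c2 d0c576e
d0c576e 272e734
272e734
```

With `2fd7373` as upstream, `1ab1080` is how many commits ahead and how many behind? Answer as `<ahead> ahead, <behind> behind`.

Reachable from 1ab1080: {1ab1080, 272e734, 2fd7373, 8f2bab9, aa1426a, d0c576e, d8eef2f, e40be6d, fc706c2}.
Reachable from 2fd7373: {272e734, 2fd7373, d0c576e, d8eef2f, fc706c2}.
Only in 1ab1080's history (ahead): {1ab1080, 8f2bab9, aa1426a, e40be6d} — 4.
Only in 2fd7373's history (behind): {} — 0.

4 ahead, 0 behind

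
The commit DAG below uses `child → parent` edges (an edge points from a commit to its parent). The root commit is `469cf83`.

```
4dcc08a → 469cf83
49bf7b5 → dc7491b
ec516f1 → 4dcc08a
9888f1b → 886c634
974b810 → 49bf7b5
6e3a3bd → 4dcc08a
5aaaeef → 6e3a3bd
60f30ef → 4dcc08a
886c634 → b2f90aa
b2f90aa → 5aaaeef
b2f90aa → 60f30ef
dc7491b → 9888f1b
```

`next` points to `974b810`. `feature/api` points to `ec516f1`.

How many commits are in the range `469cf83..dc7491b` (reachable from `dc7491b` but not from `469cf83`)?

Reachable from dc7491b: {469cf83, 4dcc08a, 5aaaeef, 60f30ef, 6e3a3bd, 886c634, 9888f1b, b2f90aa, dc7491b}.
Reachable from 469cf83: {469cf83}.
In dc7491b's history but not 469cf83's: {4dcc08a, 5aaaeef, 60f30ef, 6e3a3bd, 886c634, 9888f1b, b2f90aa, dc7491b} — 8 commits.

8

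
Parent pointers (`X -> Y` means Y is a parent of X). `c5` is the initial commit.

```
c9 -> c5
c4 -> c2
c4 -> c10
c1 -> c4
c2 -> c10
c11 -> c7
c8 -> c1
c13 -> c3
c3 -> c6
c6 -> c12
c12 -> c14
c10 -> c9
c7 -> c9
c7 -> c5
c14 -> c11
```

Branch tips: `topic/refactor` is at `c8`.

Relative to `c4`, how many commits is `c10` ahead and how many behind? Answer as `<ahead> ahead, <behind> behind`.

Reachable from c10: {c10, c5, c9}.
Reachable from c4: {c10, c2, c4, c5, c9}.
Only in c10's history (ahead): {} — 0.
Only in c4's history (behind): {c2, c4} — 2.

0 ahead, 2 behind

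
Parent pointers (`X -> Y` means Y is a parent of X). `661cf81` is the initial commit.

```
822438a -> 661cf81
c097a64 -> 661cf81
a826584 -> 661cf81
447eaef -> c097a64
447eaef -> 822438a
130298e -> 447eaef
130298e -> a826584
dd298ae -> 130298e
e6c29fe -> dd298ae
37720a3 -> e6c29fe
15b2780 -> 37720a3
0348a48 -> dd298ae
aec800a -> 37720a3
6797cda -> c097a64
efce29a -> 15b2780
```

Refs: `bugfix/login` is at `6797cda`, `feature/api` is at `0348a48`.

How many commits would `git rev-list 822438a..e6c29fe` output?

6

Reachable from e6c29fe: {130298e, 447eaef, 661cf81, 822438a, a826584, c097a64, dd298ae, e6c29fe}.
Reachable from 822438a: {661cf81, 822438a}.
In e6c29fe's history but not 822438a's: {130298e, 447eaef, a826584, c097a64, dd298ae, e6c29fe} — 6 commits.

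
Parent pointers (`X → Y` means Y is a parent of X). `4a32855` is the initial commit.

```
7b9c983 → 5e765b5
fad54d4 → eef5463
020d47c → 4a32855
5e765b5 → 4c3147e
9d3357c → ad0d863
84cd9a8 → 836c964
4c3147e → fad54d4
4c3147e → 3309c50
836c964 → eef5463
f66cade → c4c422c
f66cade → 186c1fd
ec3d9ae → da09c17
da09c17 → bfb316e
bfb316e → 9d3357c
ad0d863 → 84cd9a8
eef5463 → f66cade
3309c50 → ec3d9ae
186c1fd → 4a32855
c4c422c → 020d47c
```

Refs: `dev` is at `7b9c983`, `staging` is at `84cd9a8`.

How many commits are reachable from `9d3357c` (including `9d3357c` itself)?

10

Walking parent pointers from 9d3357c: reachable set = {020d47c, 186c1fd, 4a32855, 836c964, 84cd9a8, 9d3357c, ad0d863, c4c422c, eef5463, f66cade}.
That is 10 commits.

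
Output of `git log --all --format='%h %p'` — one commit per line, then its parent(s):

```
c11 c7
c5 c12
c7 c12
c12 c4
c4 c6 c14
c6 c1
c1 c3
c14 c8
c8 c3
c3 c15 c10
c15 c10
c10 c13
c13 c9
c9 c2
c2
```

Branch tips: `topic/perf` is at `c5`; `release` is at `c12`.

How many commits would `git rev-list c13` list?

3

Walking parent pointers from c13: reachable set = {c13, c2, c9}.
That is 3 commits.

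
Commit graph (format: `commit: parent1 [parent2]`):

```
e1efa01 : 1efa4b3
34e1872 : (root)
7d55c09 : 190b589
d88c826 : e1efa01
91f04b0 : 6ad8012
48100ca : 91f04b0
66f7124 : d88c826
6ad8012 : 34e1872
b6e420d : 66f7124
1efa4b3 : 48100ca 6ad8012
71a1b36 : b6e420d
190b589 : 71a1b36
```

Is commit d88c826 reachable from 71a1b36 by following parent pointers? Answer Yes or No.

Yes

Ancestors of 71a1b36 (commits reachable by following parents): {1efa4b3, 34e1872, 48100ca, 66f7124, 6ad8012, 71a1b36, 91f04b0, b6e420d, d88c826, e1efa01}.
d88c826 is in that set, so it is an ancestor of 71a1b36.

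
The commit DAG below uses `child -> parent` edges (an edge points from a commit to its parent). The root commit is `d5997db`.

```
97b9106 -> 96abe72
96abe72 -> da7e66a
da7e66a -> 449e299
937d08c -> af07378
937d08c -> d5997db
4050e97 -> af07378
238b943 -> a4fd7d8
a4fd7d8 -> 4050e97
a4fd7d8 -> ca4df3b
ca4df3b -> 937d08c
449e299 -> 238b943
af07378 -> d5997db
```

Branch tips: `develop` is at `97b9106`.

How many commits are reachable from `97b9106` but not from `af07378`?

9

Reachable from 97b9106: {238b943, 4050e97, 449e299, 937d08c, 96abe72, 97b9106, a4fd7d8, af07378, ca4df3b, d5997db, da7e66a}.
Reachable from af07378: {af07378, d5997db}.
In 97b9106's history but not af07378's: {238b943, 4050e97, 449e299, 937d08c, 96abe72, 97b9106, a4fd7d8, ca4df3b, da7e66a} — 9 commits.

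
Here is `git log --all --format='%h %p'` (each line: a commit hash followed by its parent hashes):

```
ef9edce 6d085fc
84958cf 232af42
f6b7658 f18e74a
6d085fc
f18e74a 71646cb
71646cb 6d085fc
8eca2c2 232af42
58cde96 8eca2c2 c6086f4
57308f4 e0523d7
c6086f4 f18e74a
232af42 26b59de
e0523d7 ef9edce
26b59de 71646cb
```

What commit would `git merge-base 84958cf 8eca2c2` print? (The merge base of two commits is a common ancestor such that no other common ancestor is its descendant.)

Ancestors of 84958cf: {232af42, 26b59de, 6d085fc, 71646cb, 84958cf}.
Ancestors of 8eca2c2: {232af42, 26b59de, 6d085fc, 71646cb, 8eca2c2}.
Common ancestors: {232af42, 26b59de, 6d085fc, 71646cb}.
Among these, 232af42 is not an ancestor of any other common ancestor — it is the merge base.

232af42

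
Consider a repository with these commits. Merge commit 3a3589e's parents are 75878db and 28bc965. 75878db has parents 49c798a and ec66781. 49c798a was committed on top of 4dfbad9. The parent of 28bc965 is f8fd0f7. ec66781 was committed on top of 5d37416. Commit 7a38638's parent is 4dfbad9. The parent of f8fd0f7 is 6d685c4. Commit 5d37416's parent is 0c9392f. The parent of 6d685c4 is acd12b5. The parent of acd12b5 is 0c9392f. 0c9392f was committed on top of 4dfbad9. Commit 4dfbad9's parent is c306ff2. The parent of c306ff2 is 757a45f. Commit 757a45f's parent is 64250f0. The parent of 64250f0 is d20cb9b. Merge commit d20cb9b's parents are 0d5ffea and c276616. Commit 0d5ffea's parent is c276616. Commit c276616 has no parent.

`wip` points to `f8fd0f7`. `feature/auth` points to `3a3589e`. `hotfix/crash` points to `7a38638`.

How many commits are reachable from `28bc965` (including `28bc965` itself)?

12

Walking parent pointers from 28bc965: reachable set = {0c9392f, 0d5ffea, 28bc965, 4dfbad9, 64250f0, 6d685c4, 757a45f, acd12b5, c276616, c306ff2, d20cb9b, f8fd0f7}.
That is 12 commits.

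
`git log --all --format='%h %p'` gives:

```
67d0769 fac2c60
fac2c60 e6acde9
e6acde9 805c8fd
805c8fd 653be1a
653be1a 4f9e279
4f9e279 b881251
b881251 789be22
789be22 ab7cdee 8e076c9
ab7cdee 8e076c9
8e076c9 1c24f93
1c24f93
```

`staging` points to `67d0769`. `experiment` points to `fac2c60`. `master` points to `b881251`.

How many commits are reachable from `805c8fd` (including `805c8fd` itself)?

Walking parent pointers from 805c8fd: reachable set = {1c24f93, 4f9e279, 653be1a, 789be22, 805c8fd, 8e076c9, ab7cdee, b881251}.
That is 8 commits.

8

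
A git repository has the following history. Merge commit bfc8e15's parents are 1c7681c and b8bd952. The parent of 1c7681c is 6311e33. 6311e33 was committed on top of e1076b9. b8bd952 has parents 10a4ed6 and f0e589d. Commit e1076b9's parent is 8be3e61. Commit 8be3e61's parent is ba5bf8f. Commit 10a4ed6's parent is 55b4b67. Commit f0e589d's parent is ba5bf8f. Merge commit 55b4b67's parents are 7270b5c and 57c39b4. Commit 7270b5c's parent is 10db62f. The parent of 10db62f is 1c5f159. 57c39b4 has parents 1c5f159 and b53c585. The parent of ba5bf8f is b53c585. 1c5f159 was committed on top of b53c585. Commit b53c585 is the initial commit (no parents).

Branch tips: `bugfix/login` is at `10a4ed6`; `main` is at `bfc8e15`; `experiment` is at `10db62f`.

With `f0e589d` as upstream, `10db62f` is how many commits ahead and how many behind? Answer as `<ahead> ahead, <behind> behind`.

2 ahead, 2 behind

Reachable from 10db62f: {10db62f, 1c5f159, b53c585}.
Reachable from f0e589d: {b53c585, ba5bf8f, f0e589d}.
Only in 10db62f's history (ahead): {10db62f, 1c5f159} — 2.
Only in f0e589d's history (behind): {ba5bf8f, f0e589d} — 2.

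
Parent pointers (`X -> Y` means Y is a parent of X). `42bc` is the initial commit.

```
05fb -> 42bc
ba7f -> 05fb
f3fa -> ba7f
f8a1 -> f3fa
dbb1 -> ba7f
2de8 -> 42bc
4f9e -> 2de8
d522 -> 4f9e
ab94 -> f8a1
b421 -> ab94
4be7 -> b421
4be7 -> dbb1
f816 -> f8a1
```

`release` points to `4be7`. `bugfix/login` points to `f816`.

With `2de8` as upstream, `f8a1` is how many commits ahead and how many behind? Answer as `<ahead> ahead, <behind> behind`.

4 ahead, 1 behind

Reachable from f8a1: {05fb, 42bc, ba7f, f3fa, f8a1}.
Reachable from 2de8: {2de8, 42bc}.
Only in f8a1's history (ahead): {05fb, ba7f, f3fa, f8a1} — 4.
Only in 2de8's history (behind): {2de8} — 1.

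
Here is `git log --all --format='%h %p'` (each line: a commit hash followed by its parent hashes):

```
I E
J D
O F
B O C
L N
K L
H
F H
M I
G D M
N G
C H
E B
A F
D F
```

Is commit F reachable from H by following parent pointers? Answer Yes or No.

Ancestors of H: {H}.
F is not in that set, so it is not an ancestor of H.

No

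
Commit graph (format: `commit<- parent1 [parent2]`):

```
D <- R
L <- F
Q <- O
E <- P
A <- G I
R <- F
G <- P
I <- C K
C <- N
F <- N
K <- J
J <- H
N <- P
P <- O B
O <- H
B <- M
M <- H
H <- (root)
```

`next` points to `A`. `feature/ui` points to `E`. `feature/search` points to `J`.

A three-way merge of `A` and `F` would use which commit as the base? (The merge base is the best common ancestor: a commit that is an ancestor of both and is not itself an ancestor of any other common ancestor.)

N

Ancestors of A: {A, B, C, G, H, I, J, K, M, N, O, P}.
Ancestors of F: {B, F, H, M, N, O, P}.
Common ancestors: {B, H, M, N, O, P}.
Among these, N is not an ancestor of any other common ancestor — it is the merge base.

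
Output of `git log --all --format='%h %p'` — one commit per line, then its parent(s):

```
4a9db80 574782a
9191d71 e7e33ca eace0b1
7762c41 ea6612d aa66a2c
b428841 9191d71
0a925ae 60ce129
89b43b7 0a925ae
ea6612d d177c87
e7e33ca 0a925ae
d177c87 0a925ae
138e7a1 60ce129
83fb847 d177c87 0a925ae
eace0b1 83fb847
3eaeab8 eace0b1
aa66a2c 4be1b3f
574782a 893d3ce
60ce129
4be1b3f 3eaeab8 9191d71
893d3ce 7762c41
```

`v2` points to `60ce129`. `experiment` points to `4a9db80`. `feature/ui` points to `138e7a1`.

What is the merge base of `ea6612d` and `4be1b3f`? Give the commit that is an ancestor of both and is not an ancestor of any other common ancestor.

d177c87

Ancestors of ea6612d: {0a925ae, 60ce129, d177c87, ea6612d}.
Ancestors of 4be1b3f: {0a925ae, 3eaeab8, 4be1b3f, 60ce129, 83fb847, 9191d71, d177c87, e7e33ca, eace0b1}.
Common ancestors: {0a925ae, 60ce129, d177c87}.
Among these, d177c87 is not an ancestor of any other common ancestor — it is the merge base.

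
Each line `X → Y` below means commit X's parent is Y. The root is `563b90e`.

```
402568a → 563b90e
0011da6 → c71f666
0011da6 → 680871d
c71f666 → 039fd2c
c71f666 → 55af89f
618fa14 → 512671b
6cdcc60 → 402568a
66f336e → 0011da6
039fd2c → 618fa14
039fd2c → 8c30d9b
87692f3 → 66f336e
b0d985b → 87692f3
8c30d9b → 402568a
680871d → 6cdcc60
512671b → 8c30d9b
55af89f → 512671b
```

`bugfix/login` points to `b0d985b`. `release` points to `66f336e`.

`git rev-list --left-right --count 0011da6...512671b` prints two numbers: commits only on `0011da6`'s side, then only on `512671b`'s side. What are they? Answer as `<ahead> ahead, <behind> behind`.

7 ahead, 0 behind

Reachable from 0011da6: {0011da6, 039fd2c, 402568a, 512671b, 55af89f, 563b90e, 618fa14, 680871d, 6cdcc60, 8c30d9b, c71f666}.
Reachable from 512671b: {402568a, 512671b, 563b90e, 8c30d9b}.
Only in 0011da6's history (ahead): {0011da6, 039fd2c, 55af89f, 618fa14, 680871d, 6cdcc60, c71f666} — 7.
Only in 512671b's history (behind): {} — 0.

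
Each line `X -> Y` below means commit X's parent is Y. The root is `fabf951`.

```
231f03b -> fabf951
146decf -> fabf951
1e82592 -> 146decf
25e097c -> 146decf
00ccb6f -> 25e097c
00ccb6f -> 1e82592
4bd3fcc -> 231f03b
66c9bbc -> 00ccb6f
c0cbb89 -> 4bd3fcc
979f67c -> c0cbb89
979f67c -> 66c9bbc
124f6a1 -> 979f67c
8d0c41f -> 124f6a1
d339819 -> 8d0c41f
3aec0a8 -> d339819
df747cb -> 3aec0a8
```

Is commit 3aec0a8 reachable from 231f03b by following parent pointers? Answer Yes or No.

No

Ancestors of 231f03b: {231f03b, fabf951}.
3aec0a8 is not in that set, so it is not an ancestor of 231f03b.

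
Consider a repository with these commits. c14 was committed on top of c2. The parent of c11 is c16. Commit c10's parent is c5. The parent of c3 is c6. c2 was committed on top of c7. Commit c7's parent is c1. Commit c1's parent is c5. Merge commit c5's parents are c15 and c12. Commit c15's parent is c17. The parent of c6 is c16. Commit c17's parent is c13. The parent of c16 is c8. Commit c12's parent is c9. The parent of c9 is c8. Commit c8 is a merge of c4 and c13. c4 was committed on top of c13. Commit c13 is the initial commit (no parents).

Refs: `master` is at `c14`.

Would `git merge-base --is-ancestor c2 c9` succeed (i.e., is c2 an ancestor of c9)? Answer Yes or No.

No

Ancestors of c9: {c13, c4, c8, c9}.
c2 is not in that set, so it is not an ancestor of c9.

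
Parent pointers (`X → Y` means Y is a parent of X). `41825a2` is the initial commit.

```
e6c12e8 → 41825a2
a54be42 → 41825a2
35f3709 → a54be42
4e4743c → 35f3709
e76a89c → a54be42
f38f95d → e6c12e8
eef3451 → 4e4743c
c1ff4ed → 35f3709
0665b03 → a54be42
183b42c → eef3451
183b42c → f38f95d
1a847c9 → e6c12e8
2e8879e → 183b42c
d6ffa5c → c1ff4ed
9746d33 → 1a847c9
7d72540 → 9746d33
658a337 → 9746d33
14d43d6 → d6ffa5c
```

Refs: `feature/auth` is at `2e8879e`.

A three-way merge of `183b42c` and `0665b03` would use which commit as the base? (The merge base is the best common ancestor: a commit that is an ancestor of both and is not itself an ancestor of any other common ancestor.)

Ancestors of 183b42c: {183b42c, 35f3709, 41825a2, 4e4743c, a54be42, e6c12e8, eef3451, f38f95d}.
Ancestors of 0665b03: {0665b03, 41825a2, a54be42}.
Common ancestors: {41825a2, a54be42}.
Among these, a54be42 is not an ancestor of any other common ancestor — it is the merge base.

a54be42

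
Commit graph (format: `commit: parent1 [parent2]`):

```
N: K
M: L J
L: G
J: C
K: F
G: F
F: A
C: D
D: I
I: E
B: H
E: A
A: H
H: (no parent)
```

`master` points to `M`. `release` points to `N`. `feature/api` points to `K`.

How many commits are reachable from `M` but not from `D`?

6

Reachable from M: {A, C, D, E, F, G, H, I, J, L, M}.
Reachable from D: {A, D, E, H, I}.
In M's history but not D's: {C, F, G, J, L, M} — 6 commits.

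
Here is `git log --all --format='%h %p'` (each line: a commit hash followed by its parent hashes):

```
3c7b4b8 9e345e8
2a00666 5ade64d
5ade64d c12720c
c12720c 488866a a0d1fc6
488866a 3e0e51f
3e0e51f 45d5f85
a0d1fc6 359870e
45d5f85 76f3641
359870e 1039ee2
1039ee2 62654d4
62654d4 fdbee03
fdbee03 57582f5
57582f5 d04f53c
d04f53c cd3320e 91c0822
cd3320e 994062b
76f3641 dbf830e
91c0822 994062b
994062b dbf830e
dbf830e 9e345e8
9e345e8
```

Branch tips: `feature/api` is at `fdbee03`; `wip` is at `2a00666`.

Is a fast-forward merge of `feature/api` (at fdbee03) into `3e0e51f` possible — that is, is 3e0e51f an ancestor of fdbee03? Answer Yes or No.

No

A fast-forward from 3e0e51f to fdbee03 is possible iff 3e0e51f is an ancestor of fdbee03.
Ancestors of fdbee03: {57582f5, 91c0822, 994062b, 9e345e8, cd3320e, d04f53c, dbf830e, fdbee03}.
3e0e51f is not among them, so fast-forward is not possible.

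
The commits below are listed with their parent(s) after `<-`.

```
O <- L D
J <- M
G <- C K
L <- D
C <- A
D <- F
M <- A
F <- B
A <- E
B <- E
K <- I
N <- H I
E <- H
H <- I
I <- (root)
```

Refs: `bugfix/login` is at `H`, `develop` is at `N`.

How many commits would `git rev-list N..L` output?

Reachable from L: {B, D, E, F, H, I, L}.
Reachable from N: {H, I, N}.
In L's history but not N's: {B, D, E, F, L} — 5 commits.

5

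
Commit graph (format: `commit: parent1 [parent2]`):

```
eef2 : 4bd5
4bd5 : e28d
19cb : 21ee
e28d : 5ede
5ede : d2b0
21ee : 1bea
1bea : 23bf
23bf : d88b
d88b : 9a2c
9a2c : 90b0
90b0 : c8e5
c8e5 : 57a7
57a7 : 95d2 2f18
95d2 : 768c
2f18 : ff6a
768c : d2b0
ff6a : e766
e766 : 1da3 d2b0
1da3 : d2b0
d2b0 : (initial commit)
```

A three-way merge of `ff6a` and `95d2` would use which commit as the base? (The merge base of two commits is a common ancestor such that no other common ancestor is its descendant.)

Ancestors of ff6a: {1da3, d2b0, e766, ff6a}.
Ancestors of 95d2: {768c, 95d2, d2b0}.
Common ancestors: {d2b0}.
The only common ancestor is d2b0, so it is the merge base.

d2b0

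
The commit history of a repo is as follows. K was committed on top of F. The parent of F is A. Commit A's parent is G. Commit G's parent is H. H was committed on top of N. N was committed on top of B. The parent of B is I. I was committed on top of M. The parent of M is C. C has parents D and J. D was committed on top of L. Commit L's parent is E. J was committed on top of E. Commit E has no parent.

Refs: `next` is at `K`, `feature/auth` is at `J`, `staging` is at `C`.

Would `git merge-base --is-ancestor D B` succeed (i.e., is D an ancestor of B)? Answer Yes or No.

Yes

Ancestors of B (commits reachable by following parents): {B, C, D, E, I, J, L, M}.
D is in that set, so it is an ancestor of B.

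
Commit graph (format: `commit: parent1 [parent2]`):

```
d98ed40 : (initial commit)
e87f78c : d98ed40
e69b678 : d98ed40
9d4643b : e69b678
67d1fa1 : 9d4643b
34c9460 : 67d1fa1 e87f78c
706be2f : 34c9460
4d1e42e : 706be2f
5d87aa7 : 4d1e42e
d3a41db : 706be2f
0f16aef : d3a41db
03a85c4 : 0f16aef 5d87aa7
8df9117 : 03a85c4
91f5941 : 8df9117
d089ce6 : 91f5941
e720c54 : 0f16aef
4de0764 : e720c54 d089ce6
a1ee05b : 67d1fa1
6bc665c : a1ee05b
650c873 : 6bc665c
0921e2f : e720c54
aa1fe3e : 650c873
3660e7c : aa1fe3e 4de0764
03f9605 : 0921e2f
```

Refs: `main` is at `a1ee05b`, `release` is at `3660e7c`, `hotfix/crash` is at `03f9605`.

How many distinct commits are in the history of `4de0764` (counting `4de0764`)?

17

Walking parent pointers from 4de0764: reachable set = {03a85c4, 0f16aef, 34c9460, 4d1e42e, 4de0764, 5d87aa7, 67d1fa1, 706be2f, 8df9117, 91f5941, 9d4643b, d089ce6, d3a41db, d98ed40, e69b678, e720c54, e87f78c}.
That is 17 commits.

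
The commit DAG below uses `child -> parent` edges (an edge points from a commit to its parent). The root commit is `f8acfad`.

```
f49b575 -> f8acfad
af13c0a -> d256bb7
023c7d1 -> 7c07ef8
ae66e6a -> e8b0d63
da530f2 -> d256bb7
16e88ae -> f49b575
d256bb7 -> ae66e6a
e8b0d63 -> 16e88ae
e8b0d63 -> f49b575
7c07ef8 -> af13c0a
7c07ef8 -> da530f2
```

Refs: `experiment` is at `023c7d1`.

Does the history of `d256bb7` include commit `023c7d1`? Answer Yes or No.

No

Ancestors of d256bb7: {16e88ae, ae66e6a, d256bb7, e8b0d63, f49b575, f8acfad}.
023c7d1 is not in that set, so it is not an ancestor of d256bb7.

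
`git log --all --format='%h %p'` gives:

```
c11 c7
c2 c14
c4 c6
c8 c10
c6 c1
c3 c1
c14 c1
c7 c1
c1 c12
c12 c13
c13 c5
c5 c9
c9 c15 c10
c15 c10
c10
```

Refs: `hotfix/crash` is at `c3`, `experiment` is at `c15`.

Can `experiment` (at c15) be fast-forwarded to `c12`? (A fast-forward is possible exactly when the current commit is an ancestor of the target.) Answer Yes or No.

Yes

A fast-forward from c15 to c12 is possible iff c15 is an ancestor of c12.
Ancestors of c12: {c10, c12, c13, c15, c5, c9}.
c15 is among them, so fast-forward is possible.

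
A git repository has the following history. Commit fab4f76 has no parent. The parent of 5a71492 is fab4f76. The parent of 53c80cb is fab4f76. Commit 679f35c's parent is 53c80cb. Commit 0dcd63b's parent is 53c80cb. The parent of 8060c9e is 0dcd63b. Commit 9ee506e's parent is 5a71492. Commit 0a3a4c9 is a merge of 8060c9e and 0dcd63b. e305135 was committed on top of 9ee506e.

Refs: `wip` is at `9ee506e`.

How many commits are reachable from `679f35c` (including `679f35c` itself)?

Walking parent pointers from 679f35c: reachable set = {53c80cb, 679f35c, fab4f76}.
That is 3 commits.

3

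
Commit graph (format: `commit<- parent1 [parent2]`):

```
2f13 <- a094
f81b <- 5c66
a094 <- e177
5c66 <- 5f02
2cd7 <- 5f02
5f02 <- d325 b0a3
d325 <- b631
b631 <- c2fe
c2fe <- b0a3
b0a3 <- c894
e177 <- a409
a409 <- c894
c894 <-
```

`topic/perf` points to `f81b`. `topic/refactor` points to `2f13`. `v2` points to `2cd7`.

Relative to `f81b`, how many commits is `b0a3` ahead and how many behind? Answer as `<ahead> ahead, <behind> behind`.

Reachable from b0a3: {b0a3, c894}.
Reachable from f81b: {5c66, 5f02, b0a3, b631, c2fe, c894, d325, f81b}.
Only in b0a3's history (ahead): {} — 0.
Only in f81b's history (behind): {5c66, 5f02, b631, c2fe, d325, f81b} — 6.

0 ahead, 6 behind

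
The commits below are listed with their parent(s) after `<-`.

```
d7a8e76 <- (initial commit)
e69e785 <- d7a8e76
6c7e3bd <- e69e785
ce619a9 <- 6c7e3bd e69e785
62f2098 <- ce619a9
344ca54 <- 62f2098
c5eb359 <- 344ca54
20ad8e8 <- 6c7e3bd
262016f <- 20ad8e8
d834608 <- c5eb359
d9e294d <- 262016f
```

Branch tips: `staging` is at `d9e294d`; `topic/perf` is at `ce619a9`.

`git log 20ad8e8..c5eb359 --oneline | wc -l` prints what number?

4

Reachable from c5eb359: {344ca54, 62f2098, 6c7e3bd, c5eb359, ce619a9, d7a8e76, e69e785}.
Reachable from 20ad8e8: {20ad8e8, 6c7e3bd, d7a8e76, e69e785}.
In c5eb359's history but not 20ad8e8's: {344ca54, 62f2098, c5eb359, ce619a9} — 4 commits.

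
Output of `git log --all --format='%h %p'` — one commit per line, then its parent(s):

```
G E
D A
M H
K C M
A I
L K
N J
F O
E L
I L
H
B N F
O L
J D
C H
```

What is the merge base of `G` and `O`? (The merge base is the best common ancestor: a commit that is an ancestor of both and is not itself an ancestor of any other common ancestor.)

L

Ancestors of G: {C, E, G, H, K, L, M}.
Ancestors of O: {C, H, K, L, M, O}.
Common ancestors: {C, H, K, L, M}.
Among these, L is not an ancestor of any other common ancestor — it is the merge base.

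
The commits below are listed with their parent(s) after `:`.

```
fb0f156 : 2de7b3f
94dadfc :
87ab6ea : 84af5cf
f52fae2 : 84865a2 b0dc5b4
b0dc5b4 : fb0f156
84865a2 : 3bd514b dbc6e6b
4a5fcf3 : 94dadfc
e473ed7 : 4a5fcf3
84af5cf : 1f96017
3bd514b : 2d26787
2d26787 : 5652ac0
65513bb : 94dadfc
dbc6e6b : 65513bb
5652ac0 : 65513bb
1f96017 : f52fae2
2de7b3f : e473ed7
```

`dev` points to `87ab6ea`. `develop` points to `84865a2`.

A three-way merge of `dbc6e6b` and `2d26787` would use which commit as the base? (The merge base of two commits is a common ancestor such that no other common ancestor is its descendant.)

Ancestors of dbc6e6b: {65513bb, 94dadfc, dbc6e6b}.
Ancestors of 2d26787: {2d26787, 5652ac0, 65513bb, 94dadfc}.
Common ancestors: {65513bb, 94dadfc}.
Among these, 65513bb is not an ancestor of any other common ancestor — it is the merge base.

65513bb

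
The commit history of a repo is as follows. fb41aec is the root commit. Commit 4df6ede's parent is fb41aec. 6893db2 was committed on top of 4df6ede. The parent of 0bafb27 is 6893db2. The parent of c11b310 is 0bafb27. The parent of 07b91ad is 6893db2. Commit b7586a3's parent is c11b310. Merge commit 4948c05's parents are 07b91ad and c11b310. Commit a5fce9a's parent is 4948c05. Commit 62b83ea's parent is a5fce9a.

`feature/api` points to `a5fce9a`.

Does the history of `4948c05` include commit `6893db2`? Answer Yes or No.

Yes

Ancestors of 4948c05 (commits reachable by following parents): {07b91ad, 0bafb27, 4948c05, 4df6ede, 6893db2, c11b310, fb41aec}.
6893db2 is in that set, so it is an ancestor of 4948c05.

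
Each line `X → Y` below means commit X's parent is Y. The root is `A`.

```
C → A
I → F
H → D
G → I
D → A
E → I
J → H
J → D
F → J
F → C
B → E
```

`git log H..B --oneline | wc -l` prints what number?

Reachable from B: {A, B, C, D, E, F, H, I, J}.
Reachable from H: {A, D, H}.
In B's history but not H's: {B, C, E, F, I, J} — 6 commits.

6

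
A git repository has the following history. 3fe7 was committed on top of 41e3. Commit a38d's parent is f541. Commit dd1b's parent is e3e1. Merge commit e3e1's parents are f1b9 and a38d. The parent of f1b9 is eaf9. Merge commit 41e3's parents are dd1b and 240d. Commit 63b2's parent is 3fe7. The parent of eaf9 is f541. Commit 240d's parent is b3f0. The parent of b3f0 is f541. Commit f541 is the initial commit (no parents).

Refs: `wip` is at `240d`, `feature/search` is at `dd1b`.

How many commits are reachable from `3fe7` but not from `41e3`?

Reachable from 3fe7: {240d, 3fe7, 41e3, a38d, b3f0, dd1b, e3e1, eaf9, f1b9, f541}.
Reachable from 41e3: {240d, 41e3, a38d, b3f0, dd1b, e3e1, eaf9, f1b9, f541}.
In 3fe7's history but not 41e3's: {3fe7} — 1 commit.

1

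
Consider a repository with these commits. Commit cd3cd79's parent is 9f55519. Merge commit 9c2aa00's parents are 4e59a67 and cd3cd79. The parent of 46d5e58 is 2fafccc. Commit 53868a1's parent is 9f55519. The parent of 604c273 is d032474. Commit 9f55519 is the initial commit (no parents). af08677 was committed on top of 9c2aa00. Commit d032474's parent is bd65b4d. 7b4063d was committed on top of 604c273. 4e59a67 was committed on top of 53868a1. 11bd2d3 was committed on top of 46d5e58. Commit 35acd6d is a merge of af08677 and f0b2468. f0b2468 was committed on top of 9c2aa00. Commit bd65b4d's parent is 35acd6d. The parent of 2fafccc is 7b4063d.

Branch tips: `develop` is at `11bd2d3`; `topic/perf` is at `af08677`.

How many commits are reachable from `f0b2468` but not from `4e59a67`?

Reachable from f0b2468: {4e59a67, 53868a1, 9c2aa00, 9f55519, cd3cd79, f0b2468}.
Reachable from 4e59a67: {4e59a67, 53868a1, 9f55519}.
In f0b2468's history but not 4e59a67's: {9c2aa00, cd3cd79, f0b2468} — 3 commits.

3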